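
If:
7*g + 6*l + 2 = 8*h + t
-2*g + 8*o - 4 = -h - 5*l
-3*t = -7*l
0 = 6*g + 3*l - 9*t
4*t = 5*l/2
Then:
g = 0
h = 1/4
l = 0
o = 15/32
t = 0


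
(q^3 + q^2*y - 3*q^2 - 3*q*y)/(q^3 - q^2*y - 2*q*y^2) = (3 - q)/(-q + 2*y)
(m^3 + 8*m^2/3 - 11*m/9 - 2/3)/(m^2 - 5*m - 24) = (m^2 - m/3 - 2/9)/(m - 8)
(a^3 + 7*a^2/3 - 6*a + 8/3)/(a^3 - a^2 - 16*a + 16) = (a - 2/3)/(a - 4)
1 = 1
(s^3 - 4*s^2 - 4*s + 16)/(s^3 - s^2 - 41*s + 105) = (s^3 - 4*s^2 - 4*s + 16)/(s^3 - s^2 - 41*s + 105)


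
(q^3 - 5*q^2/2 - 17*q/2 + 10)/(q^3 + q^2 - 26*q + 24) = (q + 5/2)/(q + 6)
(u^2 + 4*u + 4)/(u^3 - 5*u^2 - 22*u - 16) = (u + 2)/(u^2 - 7*u - 8)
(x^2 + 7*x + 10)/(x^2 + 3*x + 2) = (x + 5)/(x + 1)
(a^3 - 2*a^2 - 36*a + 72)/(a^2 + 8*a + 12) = (a^2 - 8*a + 12)/(a + 2)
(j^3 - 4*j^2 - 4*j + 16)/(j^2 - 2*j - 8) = j - 2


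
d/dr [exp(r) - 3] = exp(r)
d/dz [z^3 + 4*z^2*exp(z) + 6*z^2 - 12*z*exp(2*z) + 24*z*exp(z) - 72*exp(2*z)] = 4*z^2*exp(z) + 3*z^2 - 24*z*exp(2*z) + 32*z*exp(z) + 12*z - 156*exp(2*z) + 24*exp(z)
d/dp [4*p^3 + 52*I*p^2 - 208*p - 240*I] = 12*p^2 + 104*I*p - 208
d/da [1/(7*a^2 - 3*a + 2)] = (3 - 14*a)/(7*a^2 - 3*a + 2)^2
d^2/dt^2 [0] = 0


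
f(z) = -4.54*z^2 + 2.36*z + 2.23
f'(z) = 2.36 - 9.08*z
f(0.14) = 2.47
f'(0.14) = 1.09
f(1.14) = -0.98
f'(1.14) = -7.99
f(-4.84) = -115.54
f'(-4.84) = 46.31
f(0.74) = 1.49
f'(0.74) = -4.36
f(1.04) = -0.23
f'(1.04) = -7.08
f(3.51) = -45.42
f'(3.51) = -29.51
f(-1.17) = -6.75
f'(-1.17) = 12.98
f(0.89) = 0.73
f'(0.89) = -5.72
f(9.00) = -344.27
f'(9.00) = -79.36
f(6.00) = -147.05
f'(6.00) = -52.12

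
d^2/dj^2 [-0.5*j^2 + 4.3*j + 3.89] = -1.00000000000000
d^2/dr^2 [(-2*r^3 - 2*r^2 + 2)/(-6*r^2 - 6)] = 2*(-r^3 - 6*r^2 + 3*r + 2)/(3*(r^6 + 3*r^4 + 3*r^2 + 1))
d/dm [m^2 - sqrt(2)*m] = 2*m - sqrt(2)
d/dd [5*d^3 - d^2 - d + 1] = 15*d^2 - 2*d - 1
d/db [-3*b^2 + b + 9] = 1 - 6*b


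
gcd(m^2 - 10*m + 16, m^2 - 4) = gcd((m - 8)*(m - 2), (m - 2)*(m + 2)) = m - 2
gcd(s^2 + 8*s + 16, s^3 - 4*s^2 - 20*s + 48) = s + 4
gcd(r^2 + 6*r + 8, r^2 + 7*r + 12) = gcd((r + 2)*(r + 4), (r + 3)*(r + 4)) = r + 4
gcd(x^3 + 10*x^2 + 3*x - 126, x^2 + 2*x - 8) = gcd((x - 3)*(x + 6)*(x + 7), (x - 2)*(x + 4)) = 1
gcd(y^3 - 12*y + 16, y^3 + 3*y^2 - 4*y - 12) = y - 2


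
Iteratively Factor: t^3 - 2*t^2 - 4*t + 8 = (t - 2)*(t^2 - 4) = (t - 2)^2*(t + 2)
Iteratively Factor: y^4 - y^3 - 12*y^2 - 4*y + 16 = (y + 2)*(y^3 - 3*y^2 - 6*y + 8) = (y + 2)^2*(y^2 - 5*y + 4) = (y - 4)*(y + 2)^2*(y - 1)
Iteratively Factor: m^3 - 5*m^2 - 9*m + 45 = (m - 3)*(m^2 - 2*m - 15) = (m - 5)*(m - 3)*(m + 3)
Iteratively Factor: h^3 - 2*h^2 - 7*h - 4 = (h + 1)*(h^2 - 3*h - 4) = (h - 4)*(h + 1)*(h + 1)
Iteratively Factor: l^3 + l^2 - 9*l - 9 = (l + 3)*(l^2 - 2*l - 3) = (l - 3)*(l + 3)*(l + 1)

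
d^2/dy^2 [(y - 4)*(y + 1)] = 2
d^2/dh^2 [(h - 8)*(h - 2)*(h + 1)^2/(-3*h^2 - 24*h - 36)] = 2*(-h^6 - 24*h^5 - 228*h^4 - 398*h^3 + 1284*h^2 + 3864*h + 1712)/(3*(h^6 + 24*h^5 + 228*h^4 + 1088*h^3 + 2736*h^2 + 3456*h + 1728))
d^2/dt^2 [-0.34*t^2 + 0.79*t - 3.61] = -0.680000000000000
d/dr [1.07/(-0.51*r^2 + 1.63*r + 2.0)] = (1.0914*r - 1.7441)/(-0.51*r^2 + 1.63*r + 2.0)^2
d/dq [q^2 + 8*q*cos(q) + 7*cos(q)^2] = -8*q*sin(q) + 2*q - 7*sin(2*q) + 8*cos(q)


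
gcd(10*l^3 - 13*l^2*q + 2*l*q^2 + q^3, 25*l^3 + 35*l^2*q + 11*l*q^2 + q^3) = 5*l + q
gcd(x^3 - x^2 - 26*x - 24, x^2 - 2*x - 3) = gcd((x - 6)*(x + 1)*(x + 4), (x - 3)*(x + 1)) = x + 1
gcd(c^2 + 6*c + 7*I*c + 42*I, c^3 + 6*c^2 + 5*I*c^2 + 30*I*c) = c + 6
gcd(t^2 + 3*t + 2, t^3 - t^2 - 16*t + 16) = 1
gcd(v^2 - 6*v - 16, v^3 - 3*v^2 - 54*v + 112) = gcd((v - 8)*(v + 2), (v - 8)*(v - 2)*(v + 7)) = v - 8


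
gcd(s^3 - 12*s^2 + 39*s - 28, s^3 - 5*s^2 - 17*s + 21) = s^2 - 8*s + 7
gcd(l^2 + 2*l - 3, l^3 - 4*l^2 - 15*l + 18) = l^2 + 2*l - 3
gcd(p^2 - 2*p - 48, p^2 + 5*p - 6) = p + 6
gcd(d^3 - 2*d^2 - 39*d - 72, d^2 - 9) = d + 3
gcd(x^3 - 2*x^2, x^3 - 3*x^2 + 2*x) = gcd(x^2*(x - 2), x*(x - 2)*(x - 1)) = x^2 - 2*x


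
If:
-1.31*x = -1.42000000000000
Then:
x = 1.08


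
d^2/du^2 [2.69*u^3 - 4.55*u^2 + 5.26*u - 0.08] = 16.14*u - 9.1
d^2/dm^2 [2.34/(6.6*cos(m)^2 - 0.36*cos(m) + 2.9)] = (-407.7216*(1 - cos(m)^2)^2 + 16.67952*cos(m)^3 - 25.0136639999998*cos(m)^2 - 35.802*cos(m) + 318.752928)/(6.6*cos(m)^2 - 0.36*cos(m) + 2.9)^3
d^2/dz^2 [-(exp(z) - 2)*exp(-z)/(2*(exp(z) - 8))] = (-exp(3*z) - 48*exp(z) + 128)*exp(-z)/(2*(exp(3*z) - 24*exp(2*z) + 192*exp(z) - 512))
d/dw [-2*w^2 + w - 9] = 1 - 4*w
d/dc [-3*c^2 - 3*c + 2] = -6*c - 3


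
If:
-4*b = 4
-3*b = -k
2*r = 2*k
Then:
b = -1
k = -3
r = -3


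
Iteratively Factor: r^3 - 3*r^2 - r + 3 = (r - 3)*(r^2 - 1) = (r - 3)*(r + 1)*(r - 1)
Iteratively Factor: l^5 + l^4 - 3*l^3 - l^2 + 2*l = (l - 1)*(l^4 + 2*l^3 - l^2 - 2*l) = l*(l - 1)*(l^3 + 2*l^2 - l - 2) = l*(l - 1)*(l + 2)*(l^2 - 1) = l*(l - 1)*(l + 1)*(l + 2)*(l - 1)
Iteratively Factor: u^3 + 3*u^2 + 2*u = (u + 1)*(u^2 + 2*u) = (u + 1)*(u + 2)*(u)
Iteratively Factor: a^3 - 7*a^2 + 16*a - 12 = (a - 2)*(a^2 - 5*a + 6) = (a - 3)*(a - 2)*(a - 2)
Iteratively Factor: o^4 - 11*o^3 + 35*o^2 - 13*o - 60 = (o - 4)*(o^3 - 7*o^2 + 7*o + 15) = (o - 5)*(o - 4)*(o^2 - 2*o - 3) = (o - 5)*(o - 4)*(o - 3)*(o + 1)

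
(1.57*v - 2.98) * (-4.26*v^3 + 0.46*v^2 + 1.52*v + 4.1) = -6.6882*v^4 + 13.417*v^3 + 1.0156*v^2 + 1.9074*v - 12.218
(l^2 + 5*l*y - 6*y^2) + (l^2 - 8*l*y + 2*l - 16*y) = 2*l^2 - 3*l*y + 2*l - 6*y^2 - 16*y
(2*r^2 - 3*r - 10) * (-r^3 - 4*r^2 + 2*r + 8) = -2*r^5 - 5*r^4 + 26*r^3 + 50*r^2 - 44*r - 80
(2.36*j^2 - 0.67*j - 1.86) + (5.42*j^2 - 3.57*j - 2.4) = 7.78*j^2 - 4.24*j - 4.26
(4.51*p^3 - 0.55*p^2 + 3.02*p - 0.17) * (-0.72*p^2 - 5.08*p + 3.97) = -3.2472*p^5 - 22.5148*p^4 + 18.5243*p^3 - 17.4027*p^2 + 12.853*p - 0.6749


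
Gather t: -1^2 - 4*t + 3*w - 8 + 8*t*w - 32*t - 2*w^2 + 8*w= t*(8*w - 36) - 2*w^2 + 11*w - 9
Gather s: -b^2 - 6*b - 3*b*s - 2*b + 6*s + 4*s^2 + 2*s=-b^2 - 8*b + 4*s^2 + s*(8 - 3*b)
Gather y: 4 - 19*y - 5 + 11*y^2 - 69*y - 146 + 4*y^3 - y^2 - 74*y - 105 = 4*y^3 + 10*y^2 - 162*y - 252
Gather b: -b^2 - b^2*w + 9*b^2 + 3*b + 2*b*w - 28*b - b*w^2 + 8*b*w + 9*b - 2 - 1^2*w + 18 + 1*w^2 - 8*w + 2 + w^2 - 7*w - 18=b^2*(8 - w) + b*(-w^2 + 10*w - 16) + 2*w^2 - 16*w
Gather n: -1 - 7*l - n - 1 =-7*l - n - 2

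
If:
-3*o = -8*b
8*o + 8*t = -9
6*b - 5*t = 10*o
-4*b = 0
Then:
No Solution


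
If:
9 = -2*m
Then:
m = -9/2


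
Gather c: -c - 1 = -c - 1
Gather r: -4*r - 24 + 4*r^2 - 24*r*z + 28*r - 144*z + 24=4*r^2 + r*(24 - 24*z) - 144*z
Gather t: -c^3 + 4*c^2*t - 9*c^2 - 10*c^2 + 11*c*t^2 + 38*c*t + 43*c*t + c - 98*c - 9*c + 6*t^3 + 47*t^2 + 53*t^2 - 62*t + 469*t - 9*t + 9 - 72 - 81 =-c^3 - 19*c^2 - 106*c + 6*t^3 + t^2*(11*c + 100) + t*(4*c^2 + 81*c + 398) - 144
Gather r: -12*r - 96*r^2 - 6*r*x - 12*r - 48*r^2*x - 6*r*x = r^2*(-48*x - 96) + r*(-12*x - 24)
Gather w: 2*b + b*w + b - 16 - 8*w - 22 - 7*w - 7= 3*b + w*(b - 15) - 45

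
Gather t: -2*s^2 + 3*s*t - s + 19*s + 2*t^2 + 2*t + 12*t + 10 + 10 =-2*s^2 + 18*s + 2*t^2 + t*(3*s + 14) + 20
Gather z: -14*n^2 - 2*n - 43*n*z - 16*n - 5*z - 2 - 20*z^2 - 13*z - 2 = -14*n^2 - 18*n - 20*z^2 + z*(-43*n - 18) - 4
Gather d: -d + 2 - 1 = 1 - d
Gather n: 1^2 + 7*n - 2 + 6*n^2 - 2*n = 6*n^2 + 5*n - 1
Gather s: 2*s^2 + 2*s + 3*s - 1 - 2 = 2*s^2 + 5*s - 3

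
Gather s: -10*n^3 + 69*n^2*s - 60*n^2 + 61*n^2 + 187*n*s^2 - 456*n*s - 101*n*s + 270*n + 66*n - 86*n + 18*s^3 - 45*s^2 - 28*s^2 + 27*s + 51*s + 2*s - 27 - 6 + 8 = -10*n^3 + n^2 + 250*n + 18*s^3 + s^2*(187*n - 73) + s*(69*n^2 - 557*n + 80) - 25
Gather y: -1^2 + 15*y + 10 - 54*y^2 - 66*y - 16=-54*y^2 - 51*y - 7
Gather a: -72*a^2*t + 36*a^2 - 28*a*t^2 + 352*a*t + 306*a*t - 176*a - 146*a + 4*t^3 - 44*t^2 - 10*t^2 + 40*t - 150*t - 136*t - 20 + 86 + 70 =a^2*(36 - 72*t) + a*(-28*t^2 + 658*t - 322) + 4*t^3 - 54*t^2 - 246*t + 136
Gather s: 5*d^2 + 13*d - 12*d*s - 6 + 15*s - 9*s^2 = 5*d^2 + 13*d - 9*s^2 + s*(15 - 12*d) - 6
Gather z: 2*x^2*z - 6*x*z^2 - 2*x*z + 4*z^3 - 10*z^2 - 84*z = 4*z^3 + z^2*(-6*x - 10) + z*(2*x^2 - 2*x - 84)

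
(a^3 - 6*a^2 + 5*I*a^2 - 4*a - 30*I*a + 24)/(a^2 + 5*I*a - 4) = a - 6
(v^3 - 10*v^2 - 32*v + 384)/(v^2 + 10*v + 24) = (v^2 - 16*v + 64)/(v + 4)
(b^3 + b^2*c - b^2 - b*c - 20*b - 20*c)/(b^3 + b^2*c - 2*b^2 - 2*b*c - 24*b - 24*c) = (b - 5)/(b - 6)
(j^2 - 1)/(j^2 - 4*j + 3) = (j + 1)/(j - 3)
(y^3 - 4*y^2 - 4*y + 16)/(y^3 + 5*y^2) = (y^3 - 4*y^2 - 4*y + 16)/(y^2*(y + 5))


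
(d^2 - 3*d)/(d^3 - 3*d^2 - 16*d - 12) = d*(3 - d)/(-d^3 + 3*d^2 + 16*d + 12)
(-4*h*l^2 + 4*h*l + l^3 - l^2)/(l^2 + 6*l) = (-4*h*l + 4*h + l^2 - l)/(l + 6)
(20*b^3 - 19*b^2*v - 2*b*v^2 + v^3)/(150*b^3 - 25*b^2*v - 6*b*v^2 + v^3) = (-4*b^2 + 3*b*v + v^2)/(-30*b^2 - b*v + v^2)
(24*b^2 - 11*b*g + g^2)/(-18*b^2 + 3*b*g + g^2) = (-8*b + g)/(6*b + g)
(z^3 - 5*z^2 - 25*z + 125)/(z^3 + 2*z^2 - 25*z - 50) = (z - 5)/(z + 2)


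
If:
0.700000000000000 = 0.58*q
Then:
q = 1.21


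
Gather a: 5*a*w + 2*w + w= 5*a*w + 3*w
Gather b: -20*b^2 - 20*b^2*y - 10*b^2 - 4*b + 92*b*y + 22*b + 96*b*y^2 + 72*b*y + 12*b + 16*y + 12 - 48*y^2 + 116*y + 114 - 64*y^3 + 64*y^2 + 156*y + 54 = b^2*(-20*y - 30) + b*(96*y^2 + 164*y + 30) - 64*y^3 + 16*y^2 + 288*y + 180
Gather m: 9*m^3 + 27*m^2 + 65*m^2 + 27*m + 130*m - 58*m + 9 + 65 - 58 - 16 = 9*m^3 + 92*m^2 + 99*m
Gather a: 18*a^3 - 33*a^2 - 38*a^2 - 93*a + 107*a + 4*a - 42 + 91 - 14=18*a^3 - 71*a^2 + 18*a + 35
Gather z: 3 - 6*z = 3 - 6*z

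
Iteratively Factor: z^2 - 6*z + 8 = (z - 2)*(z - 4)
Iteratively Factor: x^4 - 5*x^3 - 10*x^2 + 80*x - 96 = (x - 4)*(x^3 - x^2 - 14*x + 24) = (x - 4)*(x + 4)*(x^2 - 5*x + 6) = (x - 4)*(x - 2)*(x + 4)*(x - 3)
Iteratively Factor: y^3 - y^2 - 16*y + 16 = (y + 4)*(y^2 - 5*y + 4) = (y - 1)*(y + 4)*(y - 4)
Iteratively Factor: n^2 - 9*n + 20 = (n - 5)*(n - 4)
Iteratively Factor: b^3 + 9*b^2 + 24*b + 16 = (b + 4)*(b^2 + 5*b + 4) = (b + 1)*(b + 4)*(b + 4)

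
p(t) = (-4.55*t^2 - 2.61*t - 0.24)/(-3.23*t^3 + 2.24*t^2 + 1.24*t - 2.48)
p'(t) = (-9.1*t - 2.61)/(-3.23*t^3 + 2.24*t^2 + 1.24*t - 2.48) + (-4.55*t^2 - 2.61*t - 0.24)*(9.69*t^2 - 4.48*t - 1.24)/(-3.23*t^3 + 2.24*t^2 + 1.24*t - 2.48)^2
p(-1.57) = -0.54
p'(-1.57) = -0.32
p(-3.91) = -0.27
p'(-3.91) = -0.05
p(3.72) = 0.55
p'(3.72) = -0.20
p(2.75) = 0.85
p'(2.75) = -0.47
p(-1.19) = -0.77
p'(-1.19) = -1.17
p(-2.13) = -0.42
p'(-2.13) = -0.15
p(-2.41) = -0.39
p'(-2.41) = -0.12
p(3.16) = 0.69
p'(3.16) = -0.32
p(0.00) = 0.10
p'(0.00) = 1.10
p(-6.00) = -0.19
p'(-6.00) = -0.03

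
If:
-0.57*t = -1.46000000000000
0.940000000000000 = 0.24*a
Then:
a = 3.92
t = 2.56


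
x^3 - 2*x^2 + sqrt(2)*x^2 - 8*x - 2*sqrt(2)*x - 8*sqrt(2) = (x - 4)*(x + 2)*(x + sqrt(2))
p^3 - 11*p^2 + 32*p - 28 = (p - 7)*(p - 2)^2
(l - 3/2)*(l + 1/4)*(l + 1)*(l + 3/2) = l^4 + 5*l^3/4 - 2*l^2 - 45*l/16 - 9/16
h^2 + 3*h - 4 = (h - 1)*(h + 4)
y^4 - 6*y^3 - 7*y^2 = y^2*(y - 7)*(y + 1)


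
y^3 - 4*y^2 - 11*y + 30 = (y - 5)*(y - 2)*(y + 3)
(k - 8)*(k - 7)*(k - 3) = k^3 - 18*k^2 + 101*k - 168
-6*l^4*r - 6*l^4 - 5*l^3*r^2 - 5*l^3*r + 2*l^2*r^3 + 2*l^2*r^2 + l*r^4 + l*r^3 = (-2*l + r)*(l + r)*(3*l + r)*(l*r + l)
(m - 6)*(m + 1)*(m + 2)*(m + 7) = m^4 + 4*m^3 - 37*m^2 - 124*m - 84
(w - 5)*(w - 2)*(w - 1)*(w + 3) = w^4 - 5*w^3 - 7*w^2 + 41*w - 30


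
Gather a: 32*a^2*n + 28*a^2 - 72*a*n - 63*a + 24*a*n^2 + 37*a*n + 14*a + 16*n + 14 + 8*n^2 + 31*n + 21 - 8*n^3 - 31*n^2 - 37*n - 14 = a^2*(32*n + 28) + a*(24*n^2 - 35*n - 49) - 8*n^3 - 23*n^2 + 10*n + 21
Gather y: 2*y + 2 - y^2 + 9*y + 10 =-y^2 + 11*y + 12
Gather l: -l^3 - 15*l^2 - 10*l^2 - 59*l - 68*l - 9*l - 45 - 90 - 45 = -l^3 - 25*l^2 - 136*l - 180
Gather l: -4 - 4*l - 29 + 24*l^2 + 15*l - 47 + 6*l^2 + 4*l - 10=30*l^2 + 15*l - 90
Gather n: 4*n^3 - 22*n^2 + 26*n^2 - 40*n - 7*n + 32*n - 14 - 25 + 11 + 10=4*n^3 + 4*n^2 - 15*n - 18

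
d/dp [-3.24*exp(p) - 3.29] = -3.24*exp(p)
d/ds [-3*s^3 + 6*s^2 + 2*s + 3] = -9*s^2 + 12*s + 2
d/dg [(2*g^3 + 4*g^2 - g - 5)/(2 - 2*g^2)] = (-g^2 - 2*g - 1/2)/(g^2 + 2*g + 1)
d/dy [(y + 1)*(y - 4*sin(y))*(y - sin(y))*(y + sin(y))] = (y + 1)*(y - 4*sin(y))*(y - sin(y))*(cos(y) + 1) - (y + 1)*(y - 4*sin(y))*(y + sin(y))*(cos(y) - 1) - (y + 1)*(y - sin(y))*(y + sin(y))*(4*cos(y) - 1) + (y - 4*sin(y))*(y - sin(y))*(y + sin(y))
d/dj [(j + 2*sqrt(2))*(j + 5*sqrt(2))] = 2*j + 7*sqrt(2)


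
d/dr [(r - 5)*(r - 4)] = 2*r - 9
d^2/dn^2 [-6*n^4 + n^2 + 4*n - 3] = 2 - 72*n^2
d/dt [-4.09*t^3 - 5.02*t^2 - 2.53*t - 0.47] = -12.27*t^2 - 10.04*t - 2.53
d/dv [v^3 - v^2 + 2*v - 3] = 3*v^2 - 2*v + 2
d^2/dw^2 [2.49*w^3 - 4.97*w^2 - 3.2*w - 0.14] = 14.94*w - 9.94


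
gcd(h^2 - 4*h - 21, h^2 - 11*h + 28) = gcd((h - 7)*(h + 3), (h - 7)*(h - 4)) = h - 7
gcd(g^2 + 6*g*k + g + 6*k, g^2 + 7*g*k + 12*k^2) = 1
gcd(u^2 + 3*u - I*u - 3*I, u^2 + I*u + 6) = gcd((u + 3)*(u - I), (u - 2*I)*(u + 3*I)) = 1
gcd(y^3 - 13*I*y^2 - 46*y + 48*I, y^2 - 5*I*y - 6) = y^2 - 5*I*y - 6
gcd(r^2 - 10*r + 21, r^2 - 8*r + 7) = r - 7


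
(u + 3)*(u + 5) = u^2 + 8*u + 15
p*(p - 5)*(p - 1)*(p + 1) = p^4 - 5*p^3 - p^2 + 5*p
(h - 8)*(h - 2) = h^2 - 10*h + 16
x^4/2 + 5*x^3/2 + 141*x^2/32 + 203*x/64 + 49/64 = (x/2 + 1/2)*(x + 1/2)*(x + 7/4)^2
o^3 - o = o*(o - 1)*(o + 1)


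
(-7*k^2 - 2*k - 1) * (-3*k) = 21*k^3 + 6*k^2 + 3*k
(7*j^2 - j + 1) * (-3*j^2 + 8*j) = -21*j^4 + 59*j^3 - 11*j^2 + 8*j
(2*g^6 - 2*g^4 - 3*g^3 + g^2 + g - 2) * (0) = 0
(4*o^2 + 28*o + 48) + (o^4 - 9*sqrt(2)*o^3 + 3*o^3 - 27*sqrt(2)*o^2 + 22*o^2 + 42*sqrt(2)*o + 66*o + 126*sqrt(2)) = o^4 - 9*sqrt(2)*o^3 + 3*o^3 - 27*sqrt(2)*o^2 + 26*o^2 + 42*sqrt(2)*o + 94*o + 48 + 126*sqrt(2)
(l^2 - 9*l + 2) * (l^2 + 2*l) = l^4 - 7*l^3 - 16*l^2 + 4*l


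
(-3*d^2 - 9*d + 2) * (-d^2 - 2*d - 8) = 3*d^4 + 15*d^3 + 40*d^2 + 68*d - 16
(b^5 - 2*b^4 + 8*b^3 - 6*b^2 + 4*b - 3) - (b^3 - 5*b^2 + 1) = b^5 - 2*b^4 + 7*b^3 - b^2 + 4*b - 4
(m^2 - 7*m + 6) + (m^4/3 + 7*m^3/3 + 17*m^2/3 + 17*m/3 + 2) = m^4/3 + 7*m^3/3 + 20*m^2/3 - 4*m/3 + 8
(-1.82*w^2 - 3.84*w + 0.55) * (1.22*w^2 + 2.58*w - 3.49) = -2.2204*w^4 - 9.3804*w^3 - 2.8844*w^2 + 14.8206*w - 1.9195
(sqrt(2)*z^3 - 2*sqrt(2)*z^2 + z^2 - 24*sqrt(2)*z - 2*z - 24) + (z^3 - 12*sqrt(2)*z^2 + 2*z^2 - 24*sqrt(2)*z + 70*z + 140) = z^3 + sqrt(2)*z^3 - 14*sqrt(2)*z^2 + 3*z^2 - 48*sqrt(2)*z + 68*z + 116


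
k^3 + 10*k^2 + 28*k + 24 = (k + 2)^2*(k + 6)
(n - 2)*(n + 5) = n^2 + 3*n - 10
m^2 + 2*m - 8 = (m - 2)*(m + 4)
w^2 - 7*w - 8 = (w - 8)*(w + 1)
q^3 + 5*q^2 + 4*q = q*(q + 1)*(q + 4)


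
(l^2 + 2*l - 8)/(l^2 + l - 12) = (l - 2)/(l - 3)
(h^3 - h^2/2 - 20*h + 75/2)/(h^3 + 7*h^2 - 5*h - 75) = (h - 5/2)/(h + 5)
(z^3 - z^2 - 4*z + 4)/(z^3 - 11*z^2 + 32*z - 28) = (z^2 + z - 2)/(z^2 - 9*z + 14)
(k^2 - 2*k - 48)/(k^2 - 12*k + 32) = (k + 6)/(k - 4)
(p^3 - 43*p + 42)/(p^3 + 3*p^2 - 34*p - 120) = (p^2 + 6*p - 7)/(p^2 + 9*p + 20)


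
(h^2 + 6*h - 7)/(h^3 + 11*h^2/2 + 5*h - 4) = 2*(h^2 + 6*h - 7)/(2*h^3 + 11*h^2 + 10*h - 8)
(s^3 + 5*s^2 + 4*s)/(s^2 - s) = (s^2 + 5*s + 4)/(s - 1)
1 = 1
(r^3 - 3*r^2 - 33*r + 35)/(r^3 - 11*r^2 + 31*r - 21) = (r + 5)/(r - 3)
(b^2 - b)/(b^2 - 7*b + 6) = b/(b - 6)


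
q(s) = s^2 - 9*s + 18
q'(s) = 2*s - 9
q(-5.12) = 90.29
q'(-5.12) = -19.24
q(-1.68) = 35.94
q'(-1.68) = -12.36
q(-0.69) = 24.69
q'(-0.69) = -10.38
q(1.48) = 6.87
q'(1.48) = -6.04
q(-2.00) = 40.00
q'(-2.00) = -13.00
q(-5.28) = 93.40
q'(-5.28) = -19.56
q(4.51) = -2.25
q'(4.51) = 0.02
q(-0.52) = 22.95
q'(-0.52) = -10.04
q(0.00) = 18.00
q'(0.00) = -9.00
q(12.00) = 54.00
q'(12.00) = 15.00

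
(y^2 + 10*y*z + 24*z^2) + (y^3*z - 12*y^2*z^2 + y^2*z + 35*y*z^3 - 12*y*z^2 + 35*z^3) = y^3*z - 12*y^2*z^2 + y^2*z + y^2 + 35*y*z^3 - 12*y*z^2 + 10*y*z + 35*z^3 + 24*z^2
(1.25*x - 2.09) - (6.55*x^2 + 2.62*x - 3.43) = -6.55*x^2 - 1.37*x + 1.34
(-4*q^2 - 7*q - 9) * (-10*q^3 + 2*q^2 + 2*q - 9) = 40*q^5 + 62*q^4 + 68*q^3 + 4*q^2 + 45*q + 81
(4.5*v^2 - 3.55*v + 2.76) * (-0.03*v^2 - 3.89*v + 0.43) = -0.135*v^4 - 17.3985*v^3 + 15.6617*v^2 - 12.2629*v + 1.1868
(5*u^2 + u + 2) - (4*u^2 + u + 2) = u^2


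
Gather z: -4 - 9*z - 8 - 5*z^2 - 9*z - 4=-5*z^2 - 18*z - 16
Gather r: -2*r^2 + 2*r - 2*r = -2*r^2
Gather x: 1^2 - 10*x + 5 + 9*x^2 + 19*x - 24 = 9*x^2 + 9*x - 18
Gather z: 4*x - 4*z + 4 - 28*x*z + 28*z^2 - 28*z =4*x + 28*z^2 + z*(-28*x - 32) + 4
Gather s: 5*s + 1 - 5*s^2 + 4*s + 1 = -5*s^2 + 9*s + 2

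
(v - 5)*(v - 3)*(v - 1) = v^3 - 9*v^2 + 23*v - 15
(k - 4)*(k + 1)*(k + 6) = k^3 + 3*k^2 - 22*k - 24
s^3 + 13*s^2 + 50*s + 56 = (s + 2)*(s + 4)*(s + 7)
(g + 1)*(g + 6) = g^2 + 7*g + 6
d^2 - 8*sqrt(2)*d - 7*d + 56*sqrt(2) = (d - 7)*(d - 8*sqrt(2))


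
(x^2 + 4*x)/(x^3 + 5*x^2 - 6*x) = (x + 4)/(x^2 + 5*x - 6)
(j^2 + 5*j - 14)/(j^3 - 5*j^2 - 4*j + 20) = (j + 7)/(j^2 - 3*j - 10)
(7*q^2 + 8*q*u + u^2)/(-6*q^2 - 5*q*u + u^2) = (-7*q - u)/(6*q - u)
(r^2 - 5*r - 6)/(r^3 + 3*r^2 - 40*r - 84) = (r + 1)/(r^2 + 9*r + 14)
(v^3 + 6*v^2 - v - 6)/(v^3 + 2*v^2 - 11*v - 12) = (v^2 + 5*v - 6)/(v^2 + v - 12)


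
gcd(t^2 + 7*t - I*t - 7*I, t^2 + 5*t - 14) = t + 7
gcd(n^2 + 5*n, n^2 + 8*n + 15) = n + 5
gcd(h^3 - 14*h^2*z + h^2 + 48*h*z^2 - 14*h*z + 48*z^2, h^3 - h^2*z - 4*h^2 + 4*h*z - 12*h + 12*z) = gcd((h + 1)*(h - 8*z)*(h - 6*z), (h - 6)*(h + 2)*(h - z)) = 1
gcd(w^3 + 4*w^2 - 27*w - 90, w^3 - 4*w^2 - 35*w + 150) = w^2 + w - 30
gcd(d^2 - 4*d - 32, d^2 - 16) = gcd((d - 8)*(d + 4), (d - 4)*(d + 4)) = d + 4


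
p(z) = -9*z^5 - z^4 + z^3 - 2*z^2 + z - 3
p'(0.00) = 1.00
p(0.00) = -3.00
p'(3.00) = -3737.00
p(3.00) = -2259.00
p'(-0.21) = 1.92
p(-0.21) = -3.31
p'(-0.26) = 2.11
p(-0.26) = -3.41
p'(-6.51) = -79565.52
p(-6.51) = 103065.67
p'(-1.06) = -43.44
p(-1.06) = 3.28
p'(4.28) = -15375.15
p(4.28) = -13218.43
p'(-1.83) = -461.80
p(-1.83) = 155.84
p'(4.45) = -17956.13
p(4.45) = -16047.34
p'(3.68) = -8425.28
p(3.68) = -6234.06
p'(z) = -45*z^4 - 4*z^3 + 3*z^2 - 4*z + 1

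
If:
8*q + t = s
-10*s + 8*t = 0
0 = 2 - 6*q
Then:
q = 1/3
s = -32/3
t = -40/3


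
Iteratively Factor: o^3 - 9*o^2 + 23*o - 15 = (o - 5)*(o^2 - 4*o + 3) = (o - 5)*(o - 3)*(o - 1)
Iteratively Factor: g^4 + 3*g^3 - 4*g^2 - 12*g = (g + 3)*(g^3 - 4*g) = (g + 2)*(g + 3)*(g^2 - 2*g) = g*(g + 2)*(g + 3)*(g - 2)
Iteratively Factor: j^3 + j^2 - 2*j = (j + 2)*(j^2 - j) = j*(j + 2)*(j - 1)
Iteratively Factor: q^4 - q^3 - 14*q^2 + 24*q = (q + 4)*(q^3 - 5*q^2 + 6*q) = (q - 3)*(q + 4)*(q^2 - 2*q) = (q - 3)*(q - 2)*(q + 4)*(q)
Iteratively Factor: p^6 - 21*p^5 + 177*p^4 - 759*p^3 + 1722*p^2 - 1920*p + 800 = (p - 4)*(p^5 - 17*p^4 + 109*p^3 - 323*p^2 + 430*p - 200) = (p - 4)*(p - 1)*(p^4 - 16*p^3 + 93*p^2 - 230*p + 200) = (p - 4)^2*(p - 1)*(p^3 - 12*p^2 + 45*p - 50) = (p - 4)^2*(p - 2)*(p - 1)*(p^2 - 10*p + 25) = (p - 5)*(p - 4)^2*(p - 2)*(p - 1)*(p - 5)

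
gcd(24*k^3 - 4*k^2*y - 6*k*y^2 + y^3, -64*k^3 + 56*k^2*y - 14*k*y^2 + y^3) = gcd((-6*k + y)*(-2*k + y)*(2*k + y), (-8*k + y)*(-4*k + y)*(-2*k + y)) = -2*k + y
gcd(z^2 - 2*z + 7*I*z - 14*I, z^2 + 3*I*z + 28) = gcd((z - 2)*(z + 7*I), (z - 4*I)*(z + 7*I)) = z + 7*I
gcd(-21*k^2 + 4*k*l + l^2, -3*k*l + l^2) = 3*k - l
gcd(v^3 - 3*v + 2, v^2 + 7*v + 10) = v + 2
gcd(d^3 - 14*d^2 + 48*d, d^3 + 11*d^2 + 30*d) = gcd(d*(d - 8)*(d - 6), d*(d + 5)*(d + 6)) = d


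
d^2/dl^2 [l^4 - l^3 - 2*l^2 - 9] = 12*l^2 - 6*l - 4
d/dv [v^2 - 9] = 2*v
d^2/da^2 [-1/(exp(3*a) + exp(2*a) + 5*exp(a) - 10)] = (-2*(3*exp(2*a) + 2*exp(a) + 5)^2*exp(a) + (9*exp(2*a) + 4*exp(a) + 5)*(exp(3*a) + exp(2*a) + 5*exp(a) - 10))*exp(a)/(exp(3*a) + exp(2*a) + 5*exp(a) - 10)^3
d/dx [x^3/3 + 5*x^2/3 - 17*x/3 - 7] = x^2 + 10*x/3 - 17/3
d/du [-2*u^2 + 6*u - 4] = 6 - 4*u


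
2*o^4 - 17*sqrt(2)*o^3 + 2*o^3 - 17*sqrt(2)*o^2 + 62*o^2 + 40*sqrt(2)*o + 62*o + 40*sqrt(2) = (o - 5*sqrt(2))*(o - 4*sqrt(2))*(sqrt(2)*o + 1)*(sqrt(2)*o + sqrt(2))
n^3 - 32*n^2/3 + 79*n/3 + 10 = (n - 6)*(n - 5)*(n + 1/3)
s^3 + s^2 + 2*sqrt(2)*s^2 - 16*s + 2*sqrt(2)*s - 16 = (s + 1)*(s - 2*sqrt(2))*(s + 4*sqrt(2))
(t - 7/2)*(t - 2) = t^2 - 11*t/2 + 7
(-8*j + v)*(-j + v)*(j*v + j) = 8*j^3*v + 8*j^3 - 9*j^2*v^2 - 9*j^2*v + j*v^3 + j*v^2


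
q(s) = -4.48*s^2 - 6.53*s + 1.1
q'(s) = -8.96*s - 6.53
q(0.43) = -2.54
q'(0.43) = -10.38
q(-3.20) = -23.88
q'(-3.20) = 22.14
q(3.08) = -61.51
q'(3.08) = -34.13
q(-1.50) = 0.81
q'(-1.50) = 6.91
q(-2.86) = -16.87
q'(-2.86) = 19.10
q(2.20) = -34.95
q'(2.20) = -26.24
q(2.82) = -52.94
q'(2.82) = -31.80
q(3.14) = -63.58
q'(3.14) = -34.66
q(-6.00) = -121.00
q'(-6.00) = 47.23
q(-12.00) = -565.66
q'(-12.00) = 100.99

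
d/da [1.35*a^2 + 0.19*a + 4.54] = 2.7*a + 0.19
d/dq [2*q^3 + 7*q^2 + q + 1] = 6*q^2 + 14*q + 1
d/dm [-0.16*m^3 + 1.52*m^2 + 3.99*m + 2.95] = -0.48*m^2 + 3.04*m + 3.99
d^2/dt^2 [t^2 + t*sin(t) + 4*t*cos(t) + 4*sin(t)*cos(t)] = -t*sin(t) - 4*t*cos(t) - 8*sin(t) - 8*sin(2*t) + 2*cos(t) + 2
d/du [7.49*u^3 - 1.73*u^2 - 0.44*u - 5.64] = 22.47*u^2 - 3.46*u - 0.44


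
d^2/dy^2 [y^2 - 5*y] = 2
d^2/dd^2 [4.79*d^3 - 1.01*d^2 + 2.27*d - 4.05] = 28.74*d - 2.02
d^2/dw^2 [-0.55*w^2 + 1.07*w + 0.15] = -1.10000000000000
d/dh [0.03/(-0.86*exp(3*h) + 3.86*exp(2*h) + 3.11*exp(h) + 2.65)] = (0.0774*exp(2*h) - 0.2316*exp(h) - 0.0933)*exp(h)/(-0.86*exp(3*h) + 3.86*exp(2*h) + 3.11*exp(h) + 2.65)^2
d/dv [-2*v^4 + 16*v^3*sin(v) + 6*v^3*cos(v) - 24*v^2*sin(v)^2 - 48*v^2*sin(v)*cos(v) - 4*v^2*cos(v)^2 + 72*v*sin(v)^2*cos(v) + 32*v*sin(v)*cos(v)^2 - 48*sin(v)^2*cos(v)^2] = -6*v^3*sin(v) + 16*v^3*cos(v) - 8*v^3 + 48*v^2*sin(v) - 20*v^2*sin(2*v) + 18*v^2*cos(v) - 48*v^2*cos(2*v) - 18*v*sin(v) - 48*v*sin(2*v) + 54*v*sin(3*v) + 8*v*cos(v) + 20*v*cos(2*v) + 24*v*cos(3*v) - 28*v + 8*sin(v) + 8*sin(3*v) - 24*sin(4*v) + 18*cos(v) - 18*cos(3*v)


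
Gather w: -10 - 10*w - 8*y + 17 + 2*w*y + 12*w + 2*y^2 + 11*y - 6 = w*(2*y + 2) + 2*y^2 + 3*y + 1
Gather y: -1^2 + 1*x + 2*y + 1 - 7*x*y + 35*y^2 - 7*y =x + 35*y^2 + y*(-7*x - 5)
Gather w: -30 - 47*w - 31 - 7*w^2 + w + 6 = -7*w^2 - 46*w - 55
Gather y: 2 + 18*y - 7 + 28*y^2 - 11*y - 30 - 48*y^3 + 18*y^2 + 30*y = -48*y^3 + 46*y^2 + 37*y - 35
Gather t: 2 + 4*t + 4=4*t + 6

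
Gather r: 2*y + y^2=y^2 + 2*y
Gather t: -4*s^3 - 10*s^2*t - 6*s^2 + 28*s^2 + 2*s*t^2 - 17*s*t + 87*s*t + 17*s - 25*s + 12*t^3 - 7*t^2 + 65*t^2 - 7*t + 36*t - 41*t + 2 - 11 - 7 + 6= -4*s^3 + 22*s^2 - 8*s + 12*t^3 + t^2*(2*s + 58) + t*(-10*s^2 + 70*s - 12) - 10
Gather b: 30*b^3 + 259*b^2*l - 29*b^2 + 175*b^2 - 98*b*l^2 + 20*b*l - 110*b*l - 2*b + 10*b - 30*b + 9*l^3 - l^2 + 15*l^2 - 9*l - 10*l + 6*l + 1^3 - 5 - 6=30*b^3 + b^2*(259*l + 146) + b*(-98*l^2 - 90*l - 22) + 9*l^3 + 14*l^2 - 13*l - 10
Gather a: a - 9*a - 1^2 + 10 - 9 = -8*a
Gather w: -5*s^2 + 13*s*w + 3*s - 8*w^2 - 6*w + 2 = -5*s^2 + 3*s - 8*w^2 + w*(13*s - 6) + 2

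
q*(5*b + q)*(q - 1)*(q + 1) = 5*b*q^3 - 5*b*q + q^4 - q^2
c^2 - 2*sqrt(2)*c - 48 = (c - 6*sqrt(2))*(c + 4*sqrt(2))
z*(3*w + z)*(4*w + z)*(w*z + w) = 12*w^3*z^2 + 12*w^3*z + 7*w^2*z^3 + 7*w^2*z^2 + w*z^4 + w*z^3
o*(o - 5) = o^2 - 5*o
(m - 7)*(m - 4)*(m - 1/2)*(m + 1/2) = m^4 - 11*m^3 + 111*m^2/4 + 11*m/4 - 7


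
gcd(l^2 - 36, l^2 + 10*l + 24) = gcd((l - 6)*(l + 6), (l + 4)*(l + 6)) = l + 6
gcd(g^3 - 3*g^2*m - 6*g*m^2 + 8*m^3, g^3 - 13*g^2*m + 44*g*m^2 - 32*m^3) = g^2 - 5*g*m + 4*m^2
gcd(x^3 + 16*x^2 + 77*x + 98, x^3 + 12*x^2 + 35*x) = x + 7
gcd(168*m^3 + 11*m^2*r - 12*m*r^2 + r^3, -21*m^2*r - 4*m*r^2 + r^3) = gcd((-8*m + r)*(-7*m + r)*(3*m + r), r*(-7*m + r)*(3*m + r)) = -21*m^2 - 4*m*r + r^2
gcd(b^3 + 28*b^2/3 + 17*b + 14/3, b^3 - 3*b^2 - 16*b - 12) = b + 2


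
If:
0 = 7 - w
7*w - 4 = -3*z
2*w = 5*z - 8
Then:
No Solution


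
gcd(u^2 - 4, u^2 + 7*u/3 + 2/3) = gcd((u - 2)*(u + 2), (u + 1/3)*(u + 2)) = u + 2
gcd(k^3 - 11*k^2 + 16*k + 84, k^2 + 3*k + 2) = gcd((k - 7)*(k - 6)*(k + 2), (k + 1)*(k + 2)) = k + 2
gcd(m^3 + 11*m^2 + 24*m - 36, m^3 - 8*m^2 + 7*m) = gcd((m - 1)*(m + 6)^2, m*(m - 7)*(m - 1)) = m - 1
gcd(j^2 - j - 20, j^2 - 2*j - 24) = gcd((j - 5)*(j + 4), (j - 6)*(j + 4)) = j + 4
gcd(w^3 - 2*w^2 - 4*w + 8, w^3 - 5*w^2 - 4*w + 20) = w^2 - 4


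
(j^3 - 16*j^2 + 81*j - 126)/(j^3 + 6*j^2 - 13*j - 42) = (j^2 - 13*j + 42)/(j^2 + 9*j + 14)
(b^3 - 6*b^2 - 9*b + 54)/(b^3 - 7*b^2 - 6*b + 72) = (b - 3)/(b - 4)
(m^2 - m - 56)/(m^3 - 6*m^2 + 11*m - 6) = (m^2 - m - 56)/(m^3 - 6*m^2 + 11*m - 6)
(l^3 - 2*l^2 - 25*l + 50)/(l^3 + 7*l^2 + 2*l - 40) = (l - 5)/(l + 4)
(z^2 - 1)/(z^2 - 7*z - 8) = (z - 1)/(z - 8)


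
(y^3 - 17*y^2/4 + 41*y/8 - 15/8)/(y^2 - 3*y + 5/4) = (4*y^2 - 7*y + 3)/(2*(2*y - 1))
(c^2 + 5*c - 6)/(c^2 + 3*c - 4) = (c + 6)/(c + 4)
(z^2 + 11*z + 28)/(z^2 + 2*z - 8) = (z + 7)/(z - 2)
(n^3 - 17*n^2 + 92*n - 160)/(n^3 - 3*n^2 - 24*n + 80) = (n^2 - 13*n + 40)/(n^2 + n - 20)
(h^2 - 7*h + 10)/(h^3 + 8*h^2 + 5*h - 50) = (h - 5)/(h^2 + 10*h + 25)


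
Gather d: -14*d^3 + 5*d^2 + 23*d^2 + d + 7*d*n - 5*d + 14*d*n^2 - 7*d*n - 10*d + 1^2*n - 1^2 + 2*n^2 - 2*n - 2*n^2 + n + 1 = -14*d^3 + 28*d^2 + d*(14*n^2 - 14)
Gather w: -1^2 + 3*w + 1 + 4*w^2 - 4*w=4*w^2 - w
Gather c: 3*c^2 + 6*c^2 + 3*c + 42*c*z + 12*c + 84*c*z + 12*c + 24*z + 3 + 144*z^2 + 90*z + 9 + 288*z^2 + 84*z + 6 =9*c^2 + c*(126*z + 27) + 432*z^2 + 198*z + 18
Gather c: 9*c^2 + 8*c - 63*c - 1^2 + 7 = 9*c^2 - 55*c + 6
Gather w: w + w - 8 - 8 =2*w - 16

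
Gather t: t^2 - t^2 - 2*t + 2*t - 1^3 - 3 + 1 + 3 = 0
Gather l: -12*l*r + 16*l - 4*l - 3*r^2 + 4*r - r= l*(12 - 12*r) - 3*r^2 + 3*r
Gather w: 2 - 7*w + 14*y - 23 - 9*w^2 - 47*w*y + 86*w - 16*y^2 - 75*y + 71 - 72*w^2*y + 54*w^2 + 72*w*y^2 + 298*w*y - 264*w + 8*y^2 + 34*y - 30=w^2*(45 - 72*y) + w*(72*y^2 + 251*y - 185) - 8*y^2 - 27*y + 20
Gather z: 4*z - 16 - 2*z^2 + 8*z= -2*z^2 + 12*z - 16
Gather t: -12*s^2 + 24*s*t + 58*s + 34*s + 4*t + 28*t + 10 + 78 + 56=-12*s^2 + 92*s + t*(24*s + 32) + 144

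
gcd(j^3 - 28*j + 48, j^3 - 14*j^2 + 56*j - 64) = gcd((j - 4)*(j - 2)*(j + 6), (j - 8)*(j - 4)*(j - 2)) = j^2 - 6*j + 8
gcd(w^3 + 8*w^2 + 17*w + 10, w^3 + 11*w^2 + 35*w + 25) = w^2 + 6*w + 5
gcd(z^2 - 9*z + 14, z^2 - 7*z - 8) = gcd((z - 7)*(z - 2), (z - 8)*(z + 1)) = 1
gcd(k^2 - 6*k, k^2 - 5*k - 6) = k - 6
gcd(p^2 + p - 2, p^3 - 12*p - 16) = p + 2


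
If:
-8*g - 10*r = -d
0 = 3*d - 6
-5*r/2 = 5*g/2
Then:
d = 2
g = -1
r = 1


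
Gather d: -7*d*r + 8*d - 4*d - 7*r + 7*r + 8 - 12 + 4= d*(4 - 7*r)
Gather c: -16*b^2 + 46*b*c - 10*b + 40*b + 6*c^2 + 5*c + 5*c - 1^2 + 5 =-16*b^2 + 30*b + 6*c^2 + c*(46*b + 10) + 4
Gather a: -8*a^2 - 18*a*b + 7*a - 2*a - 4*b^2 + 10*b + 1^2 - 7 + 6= -8*a^2 + a*(5 - 18*b) - 4*b^2 + 10*b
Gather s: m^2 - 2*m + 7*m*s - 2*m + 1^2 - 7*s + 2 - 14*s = m^2 - 4*m + s*(7*m - 21) + 3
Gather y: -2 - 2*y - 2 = -2*y - 4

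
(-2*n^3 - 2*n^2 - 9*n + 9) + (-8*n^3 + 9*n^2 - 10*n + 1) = -10*n^3 + 7*n^2 - 19*n + 10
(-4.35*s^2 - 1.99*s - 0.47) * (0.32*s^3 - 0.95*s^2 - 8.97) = -1.392*s^5 + 3.4957*s^4 + 1.7401*s^3 + 39.466*s^2 + 17.8503*s + 4.2159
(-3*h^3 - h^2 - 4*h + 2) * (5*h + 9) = -15*h^4 - 32*h^3 - 29*h^2 - 26*h + 18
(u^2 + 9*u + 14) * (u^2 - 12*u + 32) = u^4 - 3*u^3 - 62*u^2 + 120*u + 448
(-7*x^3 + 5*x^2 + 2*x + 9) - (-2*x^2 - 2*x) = -7*x^3 + 7*x^2 + 4*x + 9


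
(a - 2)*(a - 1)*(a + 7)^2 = a^4 + 11*a^3 + 9*a^2 - 119*a + 98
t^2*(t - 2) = t^3 - 2*t^2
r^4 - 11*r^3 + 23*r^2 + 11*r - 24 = (r - 8)*(r - 3)*(r - 1)*(r + 1)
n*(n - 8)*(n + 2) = n^3 - 6*n^2 - 16*n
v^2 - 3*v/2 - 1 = (v - 2)*(v + 1/2)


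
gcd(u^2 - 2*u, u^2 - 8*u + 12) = u - 2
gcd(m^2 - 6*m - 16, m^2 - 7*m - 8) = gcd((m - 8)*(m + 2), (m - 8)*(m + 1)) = m - 8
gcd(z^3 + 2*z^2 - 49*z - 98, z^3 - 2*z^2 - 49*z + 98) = z^2 - 49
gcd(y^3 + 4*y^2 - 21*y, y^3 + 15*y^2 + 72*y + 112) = y + 7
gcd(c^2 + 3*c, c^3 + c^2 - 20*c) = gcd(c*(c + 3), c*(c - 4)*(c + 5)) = c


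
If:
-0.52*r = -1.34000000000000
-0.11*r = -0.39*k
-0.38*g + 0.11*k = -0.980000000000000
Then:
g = 2.79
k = 0.73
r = 2.58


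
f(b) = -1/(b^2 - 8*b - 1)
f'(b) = -(8 - 2*b)/(b^2 - 8*b - 1)^2 = 2*(b - 4)/(-b^2 + 8*b + 1)^2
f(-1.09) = -0.11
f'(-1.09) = -0.13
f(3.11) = 0.06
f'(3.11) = -0.01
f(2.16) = 0.07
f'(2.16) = -0.02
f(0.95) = 0.13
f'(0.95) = -0.10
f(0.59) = 0.19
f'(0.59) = -0.24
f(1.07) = 0.12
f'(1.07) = -0.08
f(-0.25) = -0.94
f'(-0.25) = -7.53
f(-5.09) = -0.02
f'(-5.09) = -0.00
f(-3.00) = -0.03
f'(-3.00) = -0.01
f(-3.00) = -0.03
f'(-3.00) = -0.01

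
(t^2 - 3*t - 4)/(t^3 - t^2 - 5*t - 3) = (t - 4)/(t^2 - 2*t - 3)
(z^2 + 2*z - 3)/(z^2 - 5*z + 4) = (z + 3)/(z - 4)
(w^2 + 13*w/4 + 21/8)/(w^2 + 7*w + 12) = (8*w^2 + 26*w + 21)/(8*(w^2 + 7*w + 12))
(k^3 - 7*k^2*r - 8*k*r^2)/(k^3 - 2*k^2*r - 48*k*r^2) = (k + r)/(k + 6*r)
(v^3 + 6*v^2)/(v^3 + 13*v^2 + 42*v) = v/(v + 7)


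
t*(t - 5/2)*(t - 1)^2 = t^4 - 9*t^3/2 + 6*t^2 - 5*t/2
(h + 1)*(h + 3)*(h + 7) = h^3 + 11*h^2 + 31*h + 21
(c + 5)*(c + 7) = c^2 + 12*c + 35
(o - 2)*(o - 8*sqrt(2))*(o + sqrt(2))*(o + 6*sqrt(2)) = o^4 - 2*o^3 - sqrt(2)*o^3 - 100*o^2 + 2*sqrt(2)*o^2 - 96*sqrt(2)*o + 200*o + 192*sqrt(2)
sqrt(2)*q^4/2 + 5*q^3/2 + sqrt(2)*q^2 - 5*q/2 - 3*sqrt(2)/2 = (q - 1)*(q + 1)*(q + 3*sqrt(2)/2)*(sqrt(2)*q/2 + 1)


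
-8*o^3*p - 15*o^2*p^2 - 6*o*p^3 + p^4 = p*(-8*o + p)*(o + p)^2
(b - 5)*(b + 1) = b^2 - 4*b - 5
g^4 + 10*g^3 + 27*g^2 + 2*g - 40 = (g - 1)*(g + 2)*(g + 4)*(g + 5)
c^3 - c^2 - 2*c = c*(c - 2)*(c + 1)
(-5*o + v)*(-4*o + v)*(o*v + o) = 20*o^3*v + 20*o^3 - 9*o^2*v^2 - 9*o^2*v + o*v^3 + o*v^2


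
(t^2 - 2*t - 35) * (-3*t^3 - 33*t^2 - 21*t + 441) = -3*t^5 - 27*t^4 + 150*t^3 + 1638*t^2 - 147*t - 15435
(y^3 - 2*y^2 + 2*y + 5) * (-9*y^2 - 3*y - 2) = -9*y^5 + 15*y^4 - 14*y^3 - 47*y^2 - 19*y - 10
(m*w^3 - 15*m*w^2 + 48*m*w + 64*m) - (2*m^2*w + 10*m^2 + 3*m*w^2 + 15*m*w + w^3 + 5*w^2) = -2*m^2*w - 10*m^2 + m*w^3 - 18*m*w^2 + 33*m*w + 64*m - w^3 - 5*w^2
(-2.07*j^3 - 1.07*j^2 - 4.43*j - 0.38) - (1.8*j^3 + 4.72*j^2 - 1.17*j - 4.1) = -3.87*j^3 - 5.79*j^2 - 3.26*j + 3.72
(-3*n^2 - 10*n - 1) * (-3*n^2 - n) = 9*n^4 + 33*n^3 + 13*n^2 + n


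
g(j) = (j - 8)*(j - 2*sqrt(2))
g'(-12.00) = -34.83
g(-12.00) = 296.57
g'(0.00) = -10.83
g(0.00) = 22.63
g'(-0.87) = -12.57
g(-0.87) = 32.81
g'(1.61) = -7.61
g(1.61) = 7.79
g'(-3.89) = -18.61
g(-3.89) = 79.88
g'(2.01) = -6.81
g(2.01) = 4.90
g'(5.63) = 0.43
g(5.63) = -6.64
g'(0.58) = -9.67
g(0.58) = 16.68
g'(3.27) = -4.29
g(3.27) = -2.09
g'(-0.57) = -11.97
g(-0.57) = 29.12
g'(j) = 2*j - 8 - 2*sqrt(2)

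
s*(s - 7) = s^2 - 7*s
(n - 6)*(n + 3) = n^2 - 3*n - 18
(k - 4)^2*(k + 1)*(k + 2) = k^4 - 5*k^3 - 6*k^2 + 32*k + 32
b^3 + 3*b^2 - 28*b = b*(b - 4)*(b + 7)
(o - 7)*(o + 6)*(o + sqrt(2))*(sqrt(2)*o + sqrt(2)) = sqrt(2)*o^4 + 2*o^3 - 43*sqrt(2)*o^2 - 86*o - 42*sqrt(2)*o - 84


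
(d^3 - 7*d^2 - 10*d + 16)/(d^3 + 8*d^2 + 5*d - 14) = (d - 8)/(d + 7)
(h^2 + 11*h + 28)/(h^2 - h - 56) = (h + 4)/(h - 8)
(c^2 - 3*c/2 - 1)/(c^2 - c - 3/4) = 2*(c - 2)/(2*c - 3)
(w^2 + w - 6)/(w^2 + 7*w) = (w^2 + w - 6)/(w*(w + 7))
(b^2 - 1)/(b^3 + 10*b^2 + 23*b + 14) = (b - 1)/(b^2 + 9*b + 14)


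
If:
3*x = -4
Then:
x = -4/3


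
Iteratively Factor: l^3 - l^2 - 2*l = (l - 2)*(l^2 + l) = (l - 2)*(l + 1)*(l)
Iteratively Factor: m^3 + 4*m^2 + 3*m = (m)*(m^2 + 4*m + 3) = m*(m + 3)*(m + 1)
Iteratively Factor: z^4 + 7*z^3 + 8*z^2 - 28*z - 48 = (z + 2)*(z^3 + 5*z^2 - 2*z - 24) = (z + 2)*(z + 3)*(z^2 + 2*z - 8) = (z - 2)*(z + 2)*(z + 3)*(z + 4)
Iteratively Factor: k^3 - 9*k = (k + 3)*(k^2 - 3*k) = k*(k + 3)*(k - 3)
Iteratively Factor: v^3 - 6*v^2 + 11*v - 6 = (v - 2)*(v^2 - 4*v + 3) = (v - 2)*(v - 1)*(v - 3)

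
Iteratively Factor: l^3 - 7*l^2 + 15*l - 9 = (l - 3)*(l^2 - 4*l + 3) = (l - 3)*(l - 1)*(l - 3)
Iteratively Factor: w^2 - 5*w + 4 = (w - 4)*(w - 1)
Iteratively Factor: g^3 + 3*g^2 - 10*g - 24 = (g + 4)*(g^2 - g - 6) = (g - 3)*(g + 4)*(g + 2)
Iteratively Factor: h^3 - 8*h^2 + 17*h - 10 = (h - 2)*(h^2 - 6*h + 5) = (h - 5)*(h - 2)*(h - 1)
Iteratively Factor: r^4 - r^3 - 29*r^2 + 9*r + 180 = (r + 3)*(r^3 - 4*r^2 - 17*r + 60) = (r - 3)*(r + 3)*(r^2 - r - 20) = (r - 3)*(r + 3)*(r + 4)*(r - 5)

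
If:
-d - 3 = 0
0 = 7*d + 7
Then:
No Solution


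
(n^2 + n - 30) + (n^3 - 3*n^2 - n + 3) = n^3 - 2*n^2 - 27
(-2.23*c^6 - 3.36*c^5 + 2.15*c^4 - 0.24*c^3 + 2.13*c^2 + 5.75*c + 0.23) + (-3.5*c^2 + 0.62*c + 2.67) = -2.23*c^6 - 3.36*c^5 + 2.15*c^4 - 0.24*c^3 - 1.37*c^2 + 6.37*c + 2.9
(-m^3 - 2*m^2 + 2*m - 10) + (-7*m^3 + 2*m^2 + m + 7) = -8*m^3 + 3*m - 3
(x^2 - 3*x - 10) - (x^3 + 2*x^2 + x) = -x^3 - x^2 - 4*x - 10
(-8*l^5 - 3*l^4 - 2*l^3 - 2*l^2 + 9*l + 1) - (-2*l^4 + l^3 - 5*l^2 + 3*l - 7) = -8*l^5 - l^4 - 3*l^3 + 3*l^2 + 6*l + 8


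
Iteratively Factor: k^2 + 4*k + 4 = (k + 2)*(k + 2)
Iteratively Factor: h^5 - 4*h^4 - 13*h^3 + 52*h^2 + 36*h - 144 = (h + 2)*(h^4 - 6*h^3 - h^2 + 54*h - 72) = (h - 4)*(h + 2)*(h^3 - 2*h^2 - 9*h + 18) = (h - 4)*(h + 2)*(h + 3)*(h^2 - 5*h + 6) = (h - 4)*(h - 3)*(h + 2)*(h + 3)*(h - 2)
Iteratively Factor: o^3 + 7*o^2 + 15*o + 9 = (o + 3)*(o^2 + 4*o + 3) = (o + 3)^2*(o + 1)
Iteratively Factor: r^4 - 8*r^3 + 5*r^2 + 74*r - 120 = (r - 5)*(r^3 - 3*r^2 - 10*r + 24) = (r - 5)*(r - 4)*(r^2 + r - 6) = (r - 5)*(r - 4)*(r + 3)*(r - 2)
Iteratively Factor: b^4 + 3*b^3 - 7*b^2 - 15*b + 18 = (b + 3)*(b^3 - 7*b + 6) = (b + 3)^2*(b^2 - 3*b + 2) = (b - 2)*(b + 3)^2*(b - 1)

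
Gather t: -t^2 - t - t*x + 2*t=-t^2 + t*(1 - x)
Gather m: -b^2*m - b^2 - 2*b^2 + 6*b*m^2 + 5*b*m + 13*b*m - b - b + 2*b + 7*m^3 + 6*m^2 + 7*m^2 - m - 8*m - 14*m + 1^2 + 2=-3*b^2 + 7*m^3 + m^2*(6*b + 13) + m*(-b^2 + 18*b - 23) + 3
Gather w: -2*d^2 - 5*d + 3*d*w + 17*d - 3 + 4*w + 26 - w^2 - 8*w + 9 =-2*d^2 + 12*d - w^2 + w*(3*d - 4) + 32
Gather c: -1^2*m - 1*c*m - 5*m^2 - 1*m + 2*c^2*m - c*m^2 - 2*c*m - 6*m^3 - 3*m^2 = 2*c^2*m + c*(-m^2 - 3*m) - 6*m^3 - 8*m^2 - 2*m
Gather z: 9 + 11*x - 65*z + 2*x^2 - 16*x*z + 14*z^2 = 2*x^2 + 11*x + 14*z^2 + z*(-16*x - 65) + 9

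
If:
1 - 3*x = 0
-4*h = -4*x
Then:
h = 1/3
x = 1/3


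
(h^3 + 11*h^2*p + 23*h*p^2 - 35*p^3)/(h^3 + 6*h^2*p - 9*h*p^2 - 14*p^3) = (-h^2 - 4*h*p + 5*p^2)/(-h^2 + h*p + 2*p^2)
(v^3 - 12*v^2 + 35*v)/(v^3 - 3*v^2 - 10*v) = (v - 7)/(v + 2)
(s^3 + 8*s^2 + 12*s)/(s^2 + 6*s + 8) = s*(s + 6)/(s + 4)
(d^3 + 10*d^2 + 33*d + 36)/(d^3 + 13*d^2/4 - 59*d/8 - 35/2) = 8*(d^2 + 6*d + 9)/(8*d^2 - 6*d - 35)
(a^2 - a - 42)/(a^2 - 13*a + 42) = (a + 6)/(a - 6)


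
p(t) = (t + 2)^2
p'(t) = 2*t + 4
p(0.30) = 5.29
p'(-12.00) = -20.00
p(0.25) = 5.06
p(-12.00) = 100.00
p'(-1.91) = 0.18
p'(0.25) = 4.50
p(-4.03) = 4.12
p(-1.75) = 0.06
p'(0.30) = 4.60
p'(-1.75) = 0.50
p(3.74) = 32.95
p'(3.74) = 11.48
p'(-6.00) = -8.00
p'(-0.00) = 4.00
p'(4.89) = 13.78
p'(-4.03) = -4.06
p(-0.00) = 4.00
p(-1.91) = 0.01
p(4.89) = 47.47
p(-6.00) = 16.00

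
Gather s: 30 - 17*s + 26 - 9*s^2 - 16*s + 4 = -9*s^2 - 33*s + 60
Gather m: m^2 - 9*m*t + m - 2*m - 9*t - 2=m^2 + m*(-9*t - 1) - 9*t - 2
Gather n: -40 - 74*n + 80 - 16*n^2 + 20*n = -16*n^2 - 54*n + 40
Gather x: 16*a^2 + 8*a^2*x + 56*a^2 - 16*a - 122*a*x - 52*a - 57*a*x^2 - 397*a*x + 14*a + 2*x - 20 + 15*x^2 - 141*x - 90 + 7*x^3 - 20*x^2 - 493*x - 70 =72*a^2 - 54*a + 7*x^3 + x^2*(-57*a - 5) + x*(8*a^2 - 519*a - 632) - 180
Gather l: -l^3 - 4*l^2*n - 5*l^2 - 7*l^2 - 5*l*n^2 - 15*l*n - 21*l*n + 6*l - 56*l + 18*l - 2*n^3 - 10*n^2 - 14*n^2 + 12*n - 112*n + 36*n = -l^3 + l^2*(-4*n - 12) + l*(-5*n^2 - 36*n - 32) - 2*n^3 - 24*n^2 - 64*n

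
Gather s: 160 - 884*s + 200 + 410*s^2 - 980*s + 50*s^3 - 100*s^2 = 50*s^3 + 310*s^2 - 1864*s + 360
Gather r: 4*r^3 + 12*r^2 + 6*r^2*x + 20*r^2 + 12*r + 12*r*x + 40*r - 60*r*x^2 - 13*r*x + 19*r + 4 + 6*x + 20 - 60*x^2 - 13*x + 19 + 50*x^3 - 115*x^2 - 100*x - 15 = 4*r^3 + r^2*(6*x + 32) + r*(-60*x^2 - x + 71) + 50*x^3 - 175*x^2 - 107*x + 28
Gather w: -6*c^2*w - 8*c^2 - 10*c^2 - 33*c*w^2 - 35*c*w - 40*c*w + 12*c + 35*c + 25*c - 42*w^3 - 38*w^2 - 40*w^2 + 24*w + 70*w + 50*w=-18*c^2 + 72*c - 42*w^3 + w^2*(-33*c - 78) + w*(-6*c^2 - 75*c + 144)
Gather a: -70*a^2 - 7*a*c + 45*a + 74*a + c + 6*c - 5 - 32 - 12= -70*a^2 + a*(119 - 7*c) + 7*c - 49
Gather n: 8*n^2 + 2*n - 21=8*n^2 + 2*n - 21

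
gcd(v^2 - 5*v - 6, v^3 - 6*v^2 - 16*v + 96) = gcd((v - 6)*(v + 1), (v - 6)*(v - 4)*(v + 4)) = v - 6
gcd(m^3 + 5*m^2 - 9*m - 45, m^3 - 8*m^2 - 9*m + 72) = m^2 - 9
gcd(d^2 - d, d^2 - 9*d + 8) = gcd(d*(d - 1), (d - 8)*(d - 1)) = d - 1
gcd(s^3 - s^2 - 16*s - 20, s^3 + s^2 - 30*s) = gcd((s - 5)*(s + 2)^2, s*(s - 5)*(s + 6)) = s - 5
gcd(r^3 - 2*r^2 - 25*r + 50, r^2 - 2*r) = r - 2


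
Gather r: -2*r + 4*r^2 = 4*r^2 - 2*r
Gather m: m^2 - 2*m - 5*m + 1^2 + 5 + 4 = m^2 - 7*m + 10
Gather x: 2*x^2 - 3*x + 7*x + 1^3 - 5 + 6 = 2*x^2 + 4*x + 2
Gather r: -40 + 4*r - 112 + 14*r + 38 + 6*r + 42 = 24*r - 72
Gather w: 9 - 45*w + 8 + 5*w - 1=16 - 40*w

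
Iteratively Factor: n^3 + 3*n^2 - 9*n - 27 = (n + 3)*(n^2 - 9) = (n - 3)*(n + 3)*(n + 3)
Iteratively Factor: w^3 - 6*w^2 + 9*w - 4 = (w - 1)*(w^2 - 5*w + 4) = (w - 4)*(w - 1)*(w - 1)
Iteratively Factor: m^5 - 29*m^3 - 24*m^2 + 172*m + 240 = (m + 2)*(m^4 - 2*m^3 - 25*m^2 + 26*m + 120) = (m - 3)*(m + 2)*(m^3 + m^2 - 22*m - 40) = (m - 5)*(m - 3)*(m + 2)*(m^2 + 6*m + 8) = (m - 5)*(m - 3)*(m + 2)*(m + 4)*(m + 2)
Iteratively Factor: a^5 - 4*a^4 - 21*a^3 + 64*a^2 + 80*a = (a + 1)*(a^4 - 5*a^3 - 16*a^2 + 80*a) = (a + 1)*(a + 4)*(a^3 - 9*a^2 + 20*a) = (a - 5)*(a + 1)*(a + 4)*(a^2 - 4*a) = (a - 5)*(a - 4)*(a + 1)*(a + 4)*(a)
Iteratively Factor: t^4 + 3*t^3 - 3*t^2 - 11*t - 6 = (t + 1)*(t^3 + 2*t^2 - 5*t - 6) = (t + 1)*(t + 3)*(t^2 - t - 2) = (t - 2)*(t + 1)*(t + 3)*(t + 1)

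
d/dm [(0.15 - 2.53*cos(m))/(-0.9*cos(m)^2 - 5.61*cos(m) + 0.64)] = (2.277*cos(m)^2 - 0.27*cos(m) + 0.7777)*sin(m)/(0.81*cos(m)^4 + 10.098*cos(m)^3 + 30.3201*cos(m)^2 - 7.1808*cos(m) + 0.4096)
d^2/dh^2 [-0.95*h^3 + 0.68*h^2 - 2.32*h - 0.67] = 1.36 - 5.7*h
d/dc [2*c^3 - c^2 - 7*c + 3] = 6*c^2 - 2*c - 7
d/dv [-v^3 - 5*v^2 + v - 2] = -3*v^2 - 10*v + 1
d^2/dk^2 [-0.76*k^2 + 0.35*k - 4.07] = -1.52000000000000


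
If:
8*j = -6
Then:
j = -3/4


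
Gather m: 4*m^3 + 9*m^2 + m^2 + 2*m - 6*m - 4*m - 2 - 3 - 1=4*m^3 + 10*m^2 - 8*m - 6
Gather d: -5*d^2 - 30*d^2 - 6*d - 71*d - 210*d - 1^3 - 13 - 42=-35*d^2 - 287*d - 56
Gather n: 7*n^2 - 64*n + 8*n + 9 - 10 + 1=7*n^2 - 56*n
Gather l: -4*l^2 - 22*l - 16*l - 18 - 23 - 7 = -4*l^2 - 38*l - 48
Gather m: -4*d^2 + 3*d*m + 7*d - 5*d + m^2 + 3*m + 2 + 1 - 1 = -4*d^2 + 2*d + m^2 + m*(3*d + 3) + 2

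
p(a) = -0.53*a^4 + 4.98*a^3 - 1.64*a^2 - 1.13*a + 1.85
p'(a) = -2.12*a^3 + 14.94*a^2 - 3.28*a - 1.13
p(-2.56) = -112.32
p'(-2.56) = 140.75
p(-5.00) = -987.25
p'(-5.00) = 653.77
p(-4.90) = -923.42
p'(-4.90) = 623.07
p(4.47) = 197.22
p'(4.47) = 93.38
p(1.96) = 23.01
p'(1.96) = 33.87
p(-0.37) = 1.78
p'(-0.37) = 2.24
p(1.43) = 9.23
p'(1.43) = 18.53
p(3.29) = 95.63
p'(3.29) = 74.29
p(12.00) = -2632.51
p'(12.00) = -1552.49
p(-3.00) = -186.91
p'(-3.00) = 200.41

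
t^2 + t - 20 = (t - 4)*(t + 5)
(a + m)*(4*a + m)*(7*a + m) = 28*a^3 + 39*a^2*m + 12*a*m^2 + m^3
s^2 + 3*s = s*(s + 3)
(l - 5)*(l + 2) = l^2 - 3*l - 10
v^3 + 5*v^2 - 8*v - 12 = (v - 2)*(v + 1)*(v + 6)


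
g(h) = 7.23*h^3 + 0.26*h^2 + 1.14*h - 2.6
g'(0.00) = 1.14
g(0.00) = -2.60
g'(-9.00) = 1753.35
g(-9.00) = -5262.47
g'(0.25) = 2.63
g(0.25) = -2.19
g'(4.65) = 472.55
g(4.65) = 735.26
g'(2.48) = 135.83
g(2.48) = 112.11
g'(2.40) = 127.32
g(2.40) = 101.58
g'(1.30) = 38.47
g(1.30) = 15.21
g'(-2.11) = 96.61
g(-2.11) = -71.77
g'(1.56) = 54.74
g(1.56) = 27.26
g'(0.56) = 8.23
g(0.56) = -0.61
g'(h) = 21.69*h^2 + 0.52*h + 1.14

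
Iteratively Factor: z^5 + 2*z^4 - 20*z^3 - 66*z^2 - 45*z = (z - 5)*(z^4 + 7*z^3 + 15*z^2 + 9*z) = (z - 5)*(z + 3)*(z^3 + 4*z^2 + 3*z) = (z - 5)*(z + 1)*(z + 3)*(z^2 + 3*z) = (z - 5)*(z + 1)*(z + 3)^2*(z)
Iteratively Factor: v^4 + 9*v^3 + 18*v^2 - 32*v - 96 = (v + 3)*(v^3 + 6*v^2 - 32) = (v - 2)*(v + 3)*(v^2 + 8*v + 16) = (v - 2)*(v + 3)*(v + 4)*(v + 4)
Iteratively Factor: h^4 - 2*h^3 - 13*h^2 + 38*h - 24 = (h - 1)*(h^3 - h^2 - 14*h + 24) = (h - 1)*(h + 4)*(h^2 - 5*h + 6) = (h - 3)*(h - 1)*(h + 4)*(h - 2)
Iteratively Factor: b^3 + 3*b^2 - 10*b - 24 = (b + 4)*(b^2 - b - 6) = (b - 3)*(b + 4)*(b + 2)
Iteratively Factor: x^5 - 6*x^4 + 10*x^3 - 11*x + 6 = (x - 1)*(x^4 - 5*x^3 + 5*x^2 + 5*x - 6) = (x - 1)*(x + 1)*(x^3 - 6*x^2 + 11*x - 6) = (x - 3)*(x - 1)*(x + 1)*(x^2 - 3*x + 2) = (x - 3)*(x - 2)*(x - 1)*(x + 1)*(x - 1)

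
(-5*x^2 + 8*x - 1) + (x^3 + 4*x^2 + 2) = x^3 - x^2 + 8*x + 1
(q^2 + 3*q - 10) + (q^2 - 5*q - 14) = 2*q^2 - 2*q - 24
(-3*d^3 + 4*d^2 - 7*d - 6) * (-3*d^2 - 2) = 9*d^5 - 12*d^4 + 27*d^3 + 10*d^2 + 14*d + 12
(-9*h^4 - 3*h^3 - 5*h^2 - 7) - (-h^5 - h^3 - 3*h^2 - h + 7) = h^5 - 9*h^4 - 2*h^3 - 2*h^2 + h - 14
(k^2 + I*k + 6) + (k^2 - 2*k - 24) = 2*k^2 - 2*k + I*k - 18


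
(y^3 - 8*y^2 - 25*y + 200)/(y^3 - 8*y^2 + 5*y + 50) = (y^2 - 3*y - 40)/(y^2 - 3*y - 10)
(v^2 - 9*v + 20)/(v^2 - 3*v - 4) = (v - 5)/(v + 1)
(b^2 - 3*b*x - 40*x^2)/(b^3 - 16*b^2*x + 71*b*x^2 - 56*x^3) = (b + 5*x)/(b^2 - 8*b*x + 7*x^2)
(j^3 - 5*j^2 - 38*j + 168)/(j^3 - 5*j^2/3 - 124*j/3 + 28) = 3*(j - 4)/(3*j - 2)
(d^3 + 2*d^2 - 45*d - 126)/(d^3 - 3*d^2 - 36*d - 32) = (-d^3 - 2*d^2 + 45*d + 126)/(-d^3 + 3*d^2 + 36*d + 32)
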